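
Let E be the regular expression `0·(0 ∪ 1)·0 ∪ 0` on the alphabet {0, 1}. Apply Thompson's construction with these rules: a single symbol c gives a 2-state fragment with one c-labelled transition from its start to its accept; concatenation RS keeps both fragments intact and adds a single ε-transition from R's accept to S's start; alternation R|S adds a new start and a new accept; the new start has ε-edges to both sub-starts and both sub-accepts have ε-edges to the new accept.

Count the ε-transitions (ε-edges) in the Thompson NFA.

Recursing over subexpressions:
Each of the 5 symbol leaves contributes 0 ε-transitions.
  0 ∪ 1 — 4 ε-transitions
  0·(0 ∪ 1)·0 — 6 ε-transitions
  0·(0 ∪ 1)·0 ∪ 0 — 10 ε-transitions

10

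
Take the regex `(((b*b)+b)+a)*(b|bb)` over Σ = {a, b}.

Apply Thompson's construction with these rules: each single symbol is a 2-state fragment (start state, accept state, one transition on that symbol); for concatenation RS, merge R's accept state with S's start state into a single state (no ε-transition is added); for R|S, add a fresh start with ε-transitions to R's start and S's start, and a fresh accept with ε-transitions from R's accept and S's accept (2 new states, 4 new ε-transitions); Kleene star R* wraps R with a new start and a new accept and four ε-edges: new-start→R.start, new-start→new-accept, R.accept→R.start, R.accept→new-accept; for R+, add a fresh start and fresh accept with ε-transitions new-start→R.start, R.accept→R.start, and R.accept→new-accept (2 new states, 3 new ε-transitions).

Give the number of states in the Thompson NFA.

19

By structural recursion:
Each of the 7 symbol leaves contributes a 2-state fragment.
  b* → 4 states
  b*b → 5 states
  (b*b)+ → 7 states
  (b*b)+b → 8 states
  ((b*b)+b)+ → 10 states
  ((b*b)+b)+a → 11 states
  (((b*b)+b)+a)* → 13 states
  bb → 3 states
  b|bb → 7 states
  (((b*b)+b)+a)*(b|bb) → 19 states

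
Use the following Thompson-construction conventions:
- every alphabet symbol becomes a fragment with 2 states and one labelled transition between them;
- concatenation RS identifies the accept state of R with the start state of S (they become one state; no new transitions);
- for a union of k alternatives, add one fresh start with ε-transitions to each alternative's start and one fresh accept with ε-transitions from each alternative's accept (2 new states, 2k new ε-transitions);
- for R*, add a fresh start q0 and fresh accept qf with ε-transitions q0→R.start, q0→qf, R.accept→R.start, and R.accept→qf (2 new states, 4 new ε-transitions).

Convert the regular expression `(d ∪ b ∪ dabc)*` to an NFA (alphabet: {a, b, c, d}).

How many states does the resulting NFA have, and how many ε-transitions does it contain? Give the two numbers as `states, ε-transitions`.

13, 10

Per subexpression:
Each of the 6 symbol leaves contributes 2 states and 0 ε-transitions.
  dabc = 5 states, 0 ε-transitions
  d ∪ b ∪ dabc = 11 states, 6 ε-transitions
  (d ∪ b ∪ dabc)* = 13 states, 10 ε-transitions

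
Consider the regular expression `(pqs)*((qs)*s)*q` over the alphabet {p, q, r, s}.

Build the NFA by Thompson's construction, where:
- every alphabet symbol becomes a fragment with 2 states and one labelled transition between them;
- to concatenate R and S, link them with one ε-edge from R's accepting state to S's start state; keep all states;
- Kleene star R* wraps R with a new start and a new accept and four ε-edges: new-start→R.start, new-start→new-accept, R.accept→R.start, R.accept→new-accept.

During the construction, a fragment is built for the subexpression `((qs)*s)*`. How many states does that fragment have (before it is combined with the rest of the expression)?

Fragment for `((qs)*s)*`:
Each of the 3 symbol leaves contributes a 2-state fragment.
  qs — 4 states
  (qs)* — 6 states
  (qs)*s — 8 states
  ((qs)*s)* — 10 states

10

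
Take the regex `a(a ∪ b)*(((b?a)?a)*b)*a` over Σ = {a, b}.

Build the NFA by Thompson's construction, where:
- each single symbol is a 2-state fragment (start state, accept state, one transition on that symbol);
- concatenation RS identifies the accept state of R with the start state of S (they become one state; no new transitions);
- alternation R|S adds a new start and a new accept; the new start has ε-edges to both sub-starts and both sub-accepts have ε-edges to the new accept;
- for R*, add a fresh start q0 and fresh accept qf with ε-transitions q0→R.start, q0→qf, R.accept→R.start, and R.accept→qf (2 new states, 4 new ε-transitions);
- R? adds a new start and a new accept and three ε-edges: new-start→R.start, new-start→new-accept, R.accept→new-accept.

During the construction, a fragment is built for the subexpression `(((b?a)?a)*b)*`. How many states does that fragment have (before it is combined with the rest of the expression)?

13

Fragment for `(((b?a)?a)*b)*`:
Each of the 4 symbol leaves contributes a 2-state fragment.
  b? → 4 states
  b?a → 5 states
  (b?a)? → 7 states
  (b?a)?a → 8 states
  ((b?a)?a)* → 10 states
  ((b?a)?a)*b → 11 states
  (((b?a)?a)*b)* → 13 states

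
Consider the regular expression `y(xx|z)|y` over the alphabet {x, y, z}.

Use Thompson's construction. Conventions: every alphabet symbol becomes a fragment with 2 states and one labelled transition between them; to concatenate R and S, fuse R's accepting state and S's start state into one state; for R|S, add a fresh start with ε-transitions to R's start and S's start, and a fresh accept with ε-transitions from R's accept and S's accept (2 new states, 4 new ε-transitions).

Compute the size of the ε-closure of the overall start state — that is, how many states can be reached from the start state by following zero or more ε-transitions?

3

Let C(F) = |ε-closure(F.start)| within fragment F, and note whether F accepts ε. Symbol fragments have C = 1 and do not accept ε. Then:
  xx : C equals the left operand's closure size = 1 (its accept is not ε-reachable, so the closure stops there)
  xx|z : C = 1 + 1 + 1 = 3 (the new accept is not ε-reachable since no branch accepts ε)
  y(xx|z) : same as the first factor's closure: C = 1
  y(xx|z)|y : new start ε-reaches every alternative's start; none of them accept ε, so the new accept is not reached: C = 1 + 1 + 1 = 3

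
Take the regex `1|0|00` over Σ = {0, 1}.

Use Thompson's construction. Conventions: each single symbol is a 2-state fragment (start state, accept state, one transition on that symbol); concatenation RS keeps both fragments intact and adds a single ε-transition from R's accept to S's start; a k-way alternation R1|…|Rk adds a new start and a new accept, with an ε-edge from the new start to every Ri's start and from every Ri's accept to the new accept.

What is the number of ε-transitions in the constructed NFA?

7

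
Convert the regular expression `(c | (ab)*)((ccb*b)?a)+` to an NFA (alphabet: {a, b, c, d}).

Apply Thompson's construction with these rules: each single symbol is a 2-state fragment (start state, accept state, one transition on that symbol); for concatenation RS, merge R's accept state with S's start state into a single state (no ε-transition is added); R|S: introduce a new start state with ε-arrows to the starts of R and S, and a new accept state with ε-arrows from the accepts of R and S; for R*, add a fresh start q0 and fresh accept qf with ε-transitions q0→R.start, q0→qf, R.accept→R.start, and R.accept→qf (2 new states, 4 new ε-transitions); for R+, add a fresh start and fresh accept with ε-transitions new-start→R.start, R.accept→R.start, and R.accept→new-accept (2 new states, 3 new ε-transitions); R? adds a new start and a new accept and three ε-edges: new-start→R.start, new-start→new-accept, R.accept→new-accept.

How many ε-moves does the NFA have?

18

Recursing over subexpressions:
Each of the 8 symbol leaves contributes 0 ε-transitions.
  ab — 0 ε-transitions
  (ab)* — 4 ε-transitions
  c | (ab)* — 8 ε-transitions
  b* — 4 ε-transitions
  ccb*b — 4 ε-transitions
  (ccb*b)? — 7 ε-transitions
  (ccb*b)?a — 7 ε-transitions
  ((ccb*b)?a)+ — 10 ε-transitions
  (c | (ab)*)((ccb*b)?a)+ — 18 ε-transitions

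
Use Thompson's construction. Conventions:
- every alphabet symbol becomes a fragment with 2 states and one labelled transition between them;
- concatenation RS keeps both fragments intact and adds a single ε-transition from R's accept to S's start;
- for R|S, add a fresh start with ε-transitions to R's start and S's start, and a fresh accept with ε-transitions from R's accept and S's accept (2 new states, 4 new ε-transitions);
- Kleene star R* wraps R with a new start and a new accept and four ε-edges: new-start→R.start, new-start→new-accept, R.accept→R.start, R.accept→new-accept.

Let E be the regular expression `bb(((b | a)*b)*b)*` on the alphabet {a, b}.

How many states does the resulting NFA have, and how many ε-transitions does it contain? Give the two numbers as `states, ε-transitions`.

20, 20

Per subexpression:
Each of the 6 symbol leaves contributes 2 states and 0 ε-transitions.
  b | a : 6 states, 4 ε-transitions
  (b | a)* : 8 states, 8 ε-transitions
  (b | a)*b : 10 states, 9 ε-transitions
  ((b | a)*b)* : 12 states, 13 ε-transitions
  ((b | a)*b)*b : 14 states, 14 ε-transitions
  (((b | a)*b)*b)* : 16 states, 18 ε-transitions
  bb(((b | a)*b)*b)* : 20 states, 20 ε-transitions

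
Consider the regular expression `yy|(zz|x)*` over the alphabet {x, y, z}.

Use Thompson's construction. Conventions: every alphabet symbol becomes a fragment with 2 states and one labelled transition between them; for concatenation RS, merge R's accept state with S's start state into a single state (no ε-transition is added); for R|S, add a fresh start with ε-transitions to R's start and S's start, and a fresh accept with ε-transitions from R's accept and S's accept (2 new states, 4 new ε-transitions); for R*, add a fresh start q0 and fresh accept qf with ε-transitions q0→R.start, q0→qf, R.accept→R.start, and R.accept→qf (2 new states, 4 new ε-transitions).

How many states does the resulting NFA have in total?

14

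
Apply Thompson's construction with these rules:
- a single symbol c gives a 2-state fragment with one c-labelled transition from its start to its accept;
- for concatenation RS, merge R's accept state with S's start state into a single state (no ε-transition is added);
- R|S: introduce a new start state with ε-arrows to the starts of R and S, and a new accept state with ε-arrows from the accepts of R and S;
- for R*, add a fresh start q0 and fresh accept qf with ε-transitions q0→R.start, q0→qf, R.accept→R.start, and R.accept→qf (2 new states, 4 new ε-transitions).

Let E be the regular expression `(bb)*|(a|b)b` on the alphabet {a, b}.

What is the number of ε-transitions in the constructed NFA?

Bottom-up over the parse tree:
Each of the 5 symbol leaves contributes 0 ε-transitions.
  bb : 0 ε-transitions
  (bb)* : 4 ε-transitions
  a|b : 4 ε-transitions
  (a|b)b : 4 ε-transitions
  (bb)*|(a|b)b : 12 ε-transitions

12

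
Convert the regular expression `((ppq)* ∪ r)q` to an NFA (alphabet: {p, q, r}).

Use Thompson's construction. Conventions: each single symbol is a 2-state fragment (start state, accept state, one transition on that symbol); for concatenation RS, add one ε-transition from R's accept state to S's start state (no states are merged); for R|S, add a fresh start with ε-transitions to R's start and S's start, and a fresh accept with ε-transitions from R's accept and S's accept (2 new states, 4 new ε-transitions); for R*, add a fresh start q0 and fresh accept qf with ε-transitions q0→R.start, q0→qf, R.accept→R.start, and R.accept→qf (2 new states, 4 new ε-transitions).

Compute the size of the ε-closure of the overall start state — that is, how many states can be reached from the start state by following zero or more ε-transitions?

7

Work bottom-up. For each fragment F, track |ε-closure(F.start)| and whether F's accept lies in that closure (i.e. whether F accepts ε). A single-symbol fragment has closure size 1 and does not accept ε.
  ppq → |closure| equals the left operand's closure size = 1 (its accept is not ε-reachable, so the closure stops there)
  (ppq)* → the star's fresh start ε-reaches both the body's start and the fresh accept: |closure| = 2 + 1 = 3
  (ppq)* ∪ r → new start ε-reaches every alternative's start; at least one alternative accepts ε, so the union's new accept is reached too: |closure| = 1 + 3 + 1 + 1 = 6
  ((ppq)* ∪ r)q → |closure| = 6 + 1 = 7 (closure spills across the concat boundary because the left factor accepts ε)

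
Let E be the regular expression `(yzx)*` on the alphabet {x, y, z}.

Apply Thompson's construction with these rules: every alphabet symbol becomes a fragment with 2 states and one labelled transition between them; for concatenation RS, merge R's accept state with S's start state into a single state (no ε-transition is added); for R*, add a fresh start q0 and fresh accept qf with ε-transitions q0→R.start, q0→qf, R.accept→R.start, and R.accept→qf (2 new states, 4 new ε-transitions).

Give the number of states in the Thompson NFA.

6

By structural recursion:
Each of the 3 symbol leaves contributes a 2-state fragment.
  yzx = 4 states
  (yzx)* = 6 states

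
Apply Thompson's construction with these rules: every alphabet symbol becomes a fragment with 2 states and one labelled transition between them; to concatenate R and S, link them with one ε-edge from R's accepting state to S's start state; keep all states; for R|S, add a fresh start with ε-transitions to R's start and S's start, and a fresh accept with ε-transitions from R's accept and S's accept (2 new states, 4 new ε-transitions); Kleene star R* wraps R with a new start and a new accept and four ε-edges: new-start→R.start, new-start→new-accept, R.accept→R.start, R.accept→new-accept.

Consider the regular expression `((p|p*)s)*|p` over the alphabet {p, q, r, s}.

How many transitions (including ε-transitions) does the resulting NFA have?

Per subexpression:
Each of the 4 symbol leaves contributes 1 transition (1 symbol, 0 ε).
  p* — 5 transitions (1 symbol, 4 ε)
  p|p* — 10 transitions (2 symbol, 8 ε)
  (p|p*)s — 12 transitions (3 symbol, 9 ε)
  ((p|p*)s)* — 16 transitions (3 symbol, 13 ε)
  ((p|p*)s)*|p — 21 transitions (4 symbol, 17 ε)

21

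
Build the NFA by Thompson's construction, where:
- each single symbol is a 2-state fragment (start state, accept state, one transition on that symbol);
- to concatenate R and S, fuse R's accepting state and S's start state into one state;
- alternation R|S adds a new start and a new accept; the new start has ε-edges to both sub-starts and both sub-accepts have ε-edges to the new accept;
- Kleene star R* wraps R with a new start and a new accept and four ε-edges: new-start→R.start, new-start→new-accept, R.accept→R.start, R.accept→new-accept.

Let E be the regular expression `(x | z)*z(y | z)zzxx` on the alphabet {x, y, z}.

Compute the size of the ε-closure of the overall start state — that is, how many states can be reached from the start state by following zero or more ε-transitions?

Let C(F) = |ε-closure(F.start)| within fragment F, and note whether F accepts ε. Symbol fragments have C = 1 and do not accept ε. Then:
  x | z → C = 1 + 1 + 1 = 3 (the new accept is not ε-reachable since no branch accepts ε)
  (x | z)* → the star's fresh start ε-reaches both the body's start and the fresh accept: C = 2 + 3 = 5
  y | z → C = 1 + 1 + 1 = 3 (the new accept is not ε-reachable since no branch accepts ε)
  (x | z)*z(y | z)zzxx → C = 5 + (1−1) = 5 (closure spills across the concat boundary because the left factor accepts ε)

5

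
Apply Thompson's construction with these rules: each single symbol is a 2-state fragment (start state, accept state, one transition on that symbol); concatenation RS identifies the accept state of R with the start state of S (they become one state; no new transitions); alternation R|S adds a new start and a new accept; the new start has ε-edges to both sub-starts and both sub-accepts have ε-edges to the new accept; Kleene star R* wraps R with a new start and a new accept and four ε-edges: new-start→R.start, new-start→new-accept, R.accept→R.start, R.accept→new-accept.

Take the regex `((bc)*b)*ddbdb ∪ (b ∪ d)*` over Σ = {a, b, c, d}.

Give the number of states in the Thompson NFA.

Bottom-up over the parse tree:
Each of the 10 symbol leaves contributes a 2-state fragment.
  bc → 3 states
  (bc)* → 5 states
  (bc)*b → 6 states
  ((bc)*b)* → 8 states
  ((bc)*b)*ddbdb → 13 states
  b ∪ d → 6 states
  (b ∪ d)* → 8 states
  ((bc)*b)*ddbdb ∪ (b ∪ d)* → 23 states

23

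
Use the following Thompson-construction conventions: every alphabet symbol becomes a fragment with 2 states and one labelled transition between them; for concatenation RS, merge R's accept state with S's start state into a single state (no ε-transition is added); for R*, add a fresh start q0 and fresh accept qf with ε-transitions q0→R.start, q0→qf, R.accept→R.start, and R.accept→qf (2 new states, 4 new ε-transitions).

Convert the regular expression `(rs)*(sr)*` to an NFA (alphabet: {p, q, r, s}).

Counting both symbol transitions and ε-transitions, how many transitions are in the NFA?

12

Per subexpression:
Each of the 4 symbol leaves contributes 1 transition (1 symbol, 0 ε).
  rs : 2 transitions (2 symbol, 0 ε)
  (rs)* : 6 transitions (2 symbol, 4 ε)
  sr : 2 transitions (2 symbol, 0 ε)
  (sr)* : 6 transitions (2 symbol, 4 ε)
  (rs)*(sr)* : 12 transitions (4 symbol, 8 ε)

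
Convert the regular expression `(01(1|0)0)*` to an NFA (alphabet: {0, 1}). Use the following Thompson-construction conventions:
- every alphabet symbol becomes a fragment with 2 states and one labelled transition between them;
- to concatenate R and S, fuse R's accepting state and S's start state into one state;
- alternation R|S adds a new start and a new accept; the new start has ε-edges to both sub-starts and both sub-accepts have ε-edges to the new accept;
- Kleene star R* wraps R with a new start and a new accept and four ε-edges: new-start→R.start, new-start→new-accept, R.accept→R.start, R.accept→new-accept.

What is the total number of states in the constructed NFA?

11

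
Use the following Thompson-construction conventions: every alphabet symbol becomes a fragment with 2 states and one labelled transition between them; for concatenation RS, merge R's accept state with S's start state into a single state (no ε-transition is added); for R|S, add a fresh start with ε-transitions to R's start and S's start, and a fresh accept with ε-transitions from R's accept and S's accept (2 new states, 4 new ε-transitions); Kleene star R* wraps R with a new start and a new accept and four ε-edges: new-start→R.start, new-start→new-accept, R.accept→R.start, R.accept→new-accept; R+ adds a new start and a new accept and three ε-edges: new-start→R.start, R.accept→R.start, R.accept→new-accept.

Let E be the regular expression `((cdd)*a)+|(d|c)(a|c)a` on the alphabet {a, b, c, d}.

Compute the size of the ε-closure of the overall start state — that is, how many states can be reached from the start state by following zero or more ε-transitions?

8

Let C(F) = |ε-closure(F.start)| within fragment F, and note whether F accepts ε. Symbol fragments have C = 1 and do not accept ε. Then:
  cdd → |ε-closure| equals the left operand's closure size = 1 (its accept is not ε-reachable, so the closure stops there)
  (cdd)* → |ε-closure| = 1 (new start) + 1 (body) + 1 (new accept) = 3
  (cdd)*a → the left operand accepts ε, so the closure extends into the next operand (the shared merged state is already counted); |ε-closure| = 3 + (1−1) = 3
  ((cdd)*a)+ → new start ε-reaches only the body's start; the new accept needs a symbol first: |ε-closure| = 1 + 3 = 4
  d|c → |ε-closure| = 1 + 1 + 1 = 3 (the new accept is not ε-reachable since no branch accepts ε)
  a|c → |ε-closure| = 1 + 1 + 1 = 3 (the new accept is not ε-reachable since no branch accepts ε)
  (d|c)(a|c)a → |ε-closure| equals the left operand's closure size = 3 (its accept is not ε-reachable, so the closure stops there)
  ((cdd)*a)+|(d|c)(a|c)a → |ε-closure| = 1 + 4 + 3 = 8 (the new accept is not ε-reachable since no branch accepts ε)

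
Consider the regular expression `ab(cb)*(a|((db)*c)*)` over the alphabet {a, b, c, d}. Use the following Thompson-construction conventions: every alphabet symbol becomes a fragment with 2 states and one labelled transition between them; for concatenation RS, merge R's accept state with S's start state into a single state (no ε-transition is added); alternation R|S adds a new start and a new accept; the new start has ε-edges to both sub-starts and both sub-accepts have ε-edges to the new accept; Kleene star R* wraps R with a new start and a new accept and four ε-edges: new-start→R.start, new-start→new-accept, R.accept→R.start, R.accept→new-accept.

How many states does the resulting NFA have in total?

By structural recursion:
Each of the 8 symbol leaves contributes a 2-state fragment.
  cb : 3 states
  (cb)* : 5 states
  db : 3 states
  (db)* : 5 states
  (db)*c : 6 states
  ((db)*c)* : 8 states
  a|((db)*c)* : 12 states
  ab(cb)*(a|((db)*c)*) : 18 states

18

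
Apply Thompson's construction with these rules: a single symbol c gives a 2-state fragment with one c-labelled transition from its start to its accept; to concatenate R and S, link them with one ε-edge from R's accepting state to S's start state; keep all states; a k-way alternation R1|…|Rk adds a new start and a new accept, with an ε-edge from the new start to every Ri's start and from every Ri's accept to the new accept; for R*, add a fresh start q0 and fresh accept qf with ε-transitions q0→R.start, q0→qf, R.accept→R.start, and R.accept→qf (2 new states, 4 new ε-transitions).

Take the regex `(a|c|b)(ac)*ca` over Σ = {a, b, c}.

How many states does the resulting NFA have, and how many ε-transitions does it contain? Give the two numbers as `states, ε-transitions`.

18, 14

Recursing over subexpressions:
Each of the 7 symbol leaves contributes 2 states and 0 ε-transitions.
  a|c|b → 8 states, 6 ε-transitions
  ac → 4 states, 1 ε-transition
  (ac)* → 6 states, 5 ε-transitions
  (a|c|b)(ac)*ca → 18 states, 14 ε-transitions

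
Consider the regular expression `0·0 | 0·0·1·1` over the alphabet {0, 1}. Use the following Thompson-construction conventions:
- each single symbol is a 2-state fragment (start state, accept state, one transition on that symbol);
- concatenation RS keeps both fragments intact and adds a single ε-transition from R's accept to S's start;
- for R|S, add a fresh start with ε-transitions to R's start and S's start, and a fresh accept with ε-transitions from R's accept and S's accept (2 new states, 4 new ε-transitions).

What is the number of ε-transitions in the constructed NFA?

8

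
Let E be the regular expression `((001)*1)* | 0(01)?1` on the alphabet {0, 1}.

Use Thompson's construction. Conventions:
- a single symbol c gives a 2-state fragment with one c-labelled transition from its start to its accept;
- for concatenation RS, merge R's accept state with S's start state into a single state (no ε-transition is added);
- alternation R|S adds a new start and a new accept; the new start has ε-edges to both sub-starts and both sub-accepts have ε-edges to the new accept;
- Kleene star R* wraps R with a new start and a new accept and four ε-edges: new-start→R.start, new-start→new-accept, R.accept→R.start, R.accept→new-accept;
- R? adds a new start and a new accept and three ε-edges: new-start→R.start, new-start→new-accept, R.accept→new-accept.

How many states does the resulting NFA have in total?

18

Building bottom-up:
Each of the 8 symbol leaves contributes a 2-state fragment.
  001 : 4 states
  (001)* : 6 states
  (001)*1 : 7 states
  ((001)*1)* : 9 states
  01 : 3 states
  (01)? : 5 states
  0(01)?1 : 7 states
  ((001)*1)* | 0(01)?1 : 18 states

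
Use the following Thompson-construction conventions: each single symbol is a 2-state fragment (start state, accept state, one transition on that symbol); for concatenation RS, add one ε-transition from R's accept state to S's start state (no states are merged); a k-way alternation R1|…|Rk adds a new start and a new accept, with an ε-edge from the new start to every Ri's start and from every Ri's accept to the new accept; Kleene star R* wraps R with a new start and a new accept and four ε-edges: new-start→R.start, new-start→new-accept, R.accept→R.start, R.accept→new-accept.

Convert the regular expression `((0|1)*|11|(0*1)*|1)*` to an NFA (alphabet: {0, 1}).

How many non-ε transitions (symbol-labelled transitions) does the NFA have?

7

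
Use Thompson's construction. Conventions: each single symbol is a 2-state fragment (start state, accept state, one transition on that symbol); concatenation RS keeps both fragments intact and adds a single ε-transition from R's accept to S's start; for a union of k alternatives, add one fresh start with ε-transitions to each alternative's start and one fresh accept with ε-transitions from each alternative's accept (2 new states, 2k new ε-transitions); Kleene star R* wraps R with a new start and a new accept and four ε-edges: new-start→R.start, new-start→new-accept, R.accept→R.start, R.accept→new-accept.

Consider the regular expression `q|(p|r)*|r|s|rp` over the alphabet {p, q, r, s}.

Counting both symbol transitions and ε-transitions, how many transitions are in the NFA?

26

Bottom-up over the parse tree:
Each of the 7 symbol leaves contributes 1 transition (1 symbol, 0 ε).
  p|r : 6 transitions (2 symbol, 4 ε)
  (p|r)* : 10 transitions (2 symbol, 8 ε)
  rp : 3 transitions (2 symbol, 1 ε)
  q|(p|r)*|r|s|rp : 26 transitions (7 symbol, 19 ε)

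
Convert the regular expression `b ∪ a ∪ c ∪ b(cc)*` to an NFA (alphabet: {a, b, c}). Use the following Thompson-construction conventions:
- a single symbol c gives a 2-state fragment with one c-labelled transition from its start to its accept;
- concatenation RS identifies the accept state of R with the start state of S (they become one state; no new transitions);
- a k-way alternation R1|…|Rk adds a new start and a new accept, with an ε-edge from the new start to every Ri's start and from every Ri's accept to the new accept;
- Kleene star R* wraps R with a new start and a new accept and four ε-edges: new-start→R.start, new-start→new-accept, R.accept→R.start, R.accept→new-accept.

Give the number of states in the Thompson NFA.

14

Per subexpression:
Each of the 6 symbol leaves contributes a 2-state fragment.
  cc = 3 states
  (cc)* = 5 states
  b(cc)* = 6 states
  b ∪ a ∪ c ∪ b(cc)* = 14 states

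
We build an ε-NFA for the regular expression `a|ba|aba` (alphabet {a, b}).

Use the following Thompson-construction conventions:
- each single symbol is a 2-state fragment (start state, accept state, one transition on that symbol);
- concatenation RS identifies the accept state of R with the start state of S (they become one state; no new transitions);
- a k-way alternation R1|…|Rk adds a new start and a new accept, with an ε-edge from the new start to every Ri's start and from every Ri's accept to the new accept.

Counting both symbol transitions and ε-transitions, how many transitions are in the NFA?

By structural recursion:
Each of the 6 symbol leaves contributes 1 transition (1 symbol, 0 ε).
  ba → 2 transitions (2 symbol, 0 ε)
  aba → 3 transitions (3 symbol, 0 ε)
  a|ba|aba → 12 transitions (6 symbol, 6 ε)

12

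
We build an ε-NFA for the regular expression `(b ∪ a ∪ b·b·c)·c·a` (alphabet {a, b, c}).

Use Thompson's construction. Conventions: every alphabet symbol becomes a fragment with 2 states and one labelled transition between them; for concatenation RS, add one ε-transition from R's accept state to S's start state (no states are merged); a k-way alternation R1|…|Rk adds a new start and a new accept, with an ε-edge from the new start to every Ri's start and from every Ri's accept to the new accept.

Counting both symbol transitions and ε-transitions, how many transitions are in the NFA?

Bottom-up over the parse tree:
Each of the 7 symbol leaves contributes 1 transition (1 symbol, 0 ε).
  b·b·c → 5 transitions (3 symbol, 2 ε)
  b ∪ a ∪ b·b·c → 13 transitions (5 symbol, 8 ε)
  (b ∪ a ∪ b·b·c)·c·a → 17 transitions (7 symbol, 10 ε)

17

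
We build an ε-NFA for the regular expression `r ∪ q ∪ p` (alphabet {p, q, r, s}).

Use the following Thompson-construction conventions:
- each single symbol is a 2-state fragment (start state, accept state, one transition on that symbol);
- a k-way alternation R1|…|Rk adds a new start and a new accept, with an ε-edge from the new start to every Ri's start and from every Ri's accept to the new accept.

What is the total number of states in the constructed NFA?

8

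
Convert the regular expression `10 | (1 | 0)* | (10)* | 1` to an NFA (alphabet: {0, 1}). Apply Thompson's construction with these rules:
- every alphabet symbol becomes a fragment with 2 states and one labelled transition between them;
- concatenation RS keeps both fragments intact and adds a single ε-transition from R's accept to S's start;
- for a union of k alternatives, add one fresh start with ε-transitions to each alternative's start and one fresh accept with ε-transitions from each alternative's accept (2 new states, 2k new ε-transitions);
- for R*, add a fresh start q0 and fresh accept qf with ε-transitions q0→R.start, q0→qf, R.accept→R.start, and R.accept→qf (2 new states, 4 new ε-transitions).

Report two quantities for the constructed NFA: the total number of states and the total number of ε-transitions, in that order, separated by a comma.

Building bottom-up:
Each of the 7 symbol leaves contributes 2 states and 0 ε-transitions.
  10 — 4 states, 1 ε-transition
  1 | 0 — 6 states, 4 ε-transitions
  (1 | 0)* — 8 states, 8 ε-transitions
  10 — 4 states, 1 ε-transition
  (10)* — 6 states, 5 ε-transitions
  10 | (1 | 0)* | (10)* | 1 — 22 states, 22 ε-transitions

22, 22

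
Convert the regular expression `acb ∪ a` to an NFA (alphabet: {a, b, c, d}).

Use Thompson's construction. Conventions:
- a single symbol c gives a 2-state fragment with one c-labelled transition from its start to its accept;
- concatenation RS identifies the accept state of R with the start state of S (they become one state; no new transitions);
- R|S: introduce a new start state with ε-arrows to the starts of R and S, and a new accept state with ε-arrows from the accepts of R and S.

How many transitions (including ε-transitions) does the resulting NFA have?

8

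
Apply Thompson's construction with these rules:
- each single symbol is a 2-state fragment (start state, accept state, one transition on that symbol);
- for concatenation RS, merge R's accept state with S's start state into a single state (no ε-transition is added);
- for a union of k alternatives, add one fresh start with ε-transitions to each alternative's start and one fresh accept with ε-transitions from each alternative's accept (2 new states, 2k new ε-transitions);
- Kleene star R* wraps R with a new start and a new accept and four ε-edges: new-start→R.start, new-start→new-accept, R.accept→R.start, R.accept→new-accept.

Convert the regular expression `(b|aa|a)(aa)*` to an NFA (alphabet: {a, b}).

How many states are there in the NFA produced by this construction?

13

Recursing over subexpressions:
Each of the 6 symbol leaves contributes a 2-state fragment.
  aa → 3 states
  b|aa|a → 9 states
  aa → 3 states
  (aa)* → 5 states
  (b|aa|a)(aa)* → 13 states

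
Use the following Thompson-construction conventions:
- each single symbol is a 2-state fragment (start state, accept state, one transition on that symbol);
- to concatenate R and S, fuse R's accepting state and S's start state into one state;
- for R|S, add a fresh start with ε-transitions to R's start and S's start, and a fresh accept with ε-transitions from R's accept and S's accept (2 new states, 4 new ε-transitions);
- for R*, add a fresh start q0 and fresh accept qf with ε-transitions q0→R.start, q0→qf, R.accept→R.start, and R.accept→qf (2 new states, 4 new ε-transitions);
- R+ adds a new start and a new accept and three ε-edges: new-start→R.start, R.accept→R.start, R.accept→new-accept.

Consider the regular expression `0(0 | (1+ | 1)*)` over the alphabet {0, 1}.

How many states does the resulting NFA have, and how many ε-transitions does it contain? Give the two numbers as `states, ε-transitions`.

Bottom-up over the parse tree:
Each of the 4 symbol leaves contributes 2 states and 0 ε-transitions.
  1+ : 4 states, 3 ε-transitions
  1+ | 1 : 8 states, 7 ε-transitions
  (1+ | 1)* : 10 states, 11 ε-transitions
  0 | (1+ | 1)* : 14 states, 15 ε-transitions
  0(0 | (1+ | 1)*) : 15 states, 15 ε-transitions

15, 15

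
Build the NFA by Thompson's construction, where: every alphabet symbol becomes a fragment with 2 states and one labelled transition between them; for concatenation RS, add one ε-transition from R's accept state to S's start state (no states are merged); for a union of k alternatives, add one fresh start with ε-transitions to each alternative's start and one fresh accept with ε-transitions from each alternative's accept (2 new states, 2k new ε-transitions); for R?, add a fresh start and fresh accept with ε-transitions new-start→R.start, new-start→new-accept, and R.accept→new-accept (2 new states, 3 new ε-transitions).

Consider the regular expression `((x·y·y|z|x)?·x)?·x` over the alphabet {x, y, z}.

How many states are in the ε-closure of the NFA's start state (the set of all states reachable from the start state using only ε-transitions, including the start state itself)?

10

Work bottom-up. For each fragment F, track |ε-closure(F.start)| and whether F's accept lies in that closure (i.e. whether F accepts ε). A single-symbol fragment has closure size 1 and does not accept ε.
  x·y·y → |closure| equals the left operand's closure size = 1 (its accept is not ε-reachable, so the closure stops there)
  x·y·y|z|x → new start ε-reaches every alternative's start; none of them accept ε, so the new accept is not reached: |closure| = 1 + 1 + 1 + 1 = 4
  (x·y·y|z|x)? → |closure| = 1 (new start) + 4 (body) + 1 (new accept, via ε) = 6
  (x·y·y|z|x)?·x → |closure| = 6 + 1 = 7 (closure spills across the concat boundary because the left factor accepts ε)
  ((x·y·y|z|x)?·x)? → |closure| = 1 (new start) + 7 (body) + 1 (new accept, via ε) = 9
  ((x·y·y|z|x)?·x)?·x → the left operand accepts ε, so the closure extends into the next operand (via the concat ε-link); |closure| = 9 + 1 = 10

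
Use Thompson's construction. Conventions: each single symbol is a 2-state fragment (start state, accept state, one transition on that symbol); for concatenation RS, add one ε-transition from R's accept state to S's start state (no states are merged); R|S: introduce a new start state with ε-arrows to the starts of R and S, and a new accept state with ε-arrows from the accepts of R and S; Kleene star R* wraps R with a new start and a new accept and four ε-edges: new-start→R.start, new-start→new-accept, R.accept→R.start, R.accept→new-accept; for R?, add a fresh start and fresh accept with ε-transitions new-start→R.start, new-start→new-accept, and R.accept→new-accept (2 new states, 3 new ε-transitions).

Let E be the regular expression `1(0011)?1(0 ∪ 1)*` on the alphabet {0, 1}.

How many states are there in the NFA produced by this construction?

22

By structural recursion:
Each of the 8 symbol leaves contributes a 2-state fragment.
  0011 : 8 states
  (0011)? : 10 states
  0 ∪ 1 : 6 states
  (0 ∪ 1)* : 8 states
  1(0011)?1(0 ∪ 1)* : 22 states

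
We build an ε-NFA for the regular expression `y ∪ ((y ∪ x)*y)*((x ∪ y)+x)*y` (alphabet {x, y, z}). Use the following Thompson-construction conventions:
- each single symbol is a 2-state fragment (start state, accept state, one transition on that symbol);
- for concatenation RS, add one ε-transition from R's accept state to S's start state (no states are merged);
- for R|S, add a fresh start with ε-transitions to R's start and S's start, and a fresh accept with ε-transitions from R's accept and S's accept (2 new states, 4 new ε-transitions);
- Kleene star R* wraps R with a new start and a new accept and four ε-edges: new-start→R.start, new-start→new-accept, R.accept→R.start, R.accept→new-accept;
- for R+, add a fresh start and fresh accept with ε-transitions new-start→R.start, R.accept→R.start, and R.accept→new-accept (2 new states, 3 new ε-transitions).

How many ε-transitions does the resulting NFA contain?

31

Recursing over subexpressions:
Each of the 8 symbol leaves contributes 0 ε-transitions.
  y ∪ x → 4 ε-transitions
  (y ∪ x)* → 8 ε-transitions
  (y ∪ x)*y → 9 ε-transitions
  ((y ∪ x)*y)* → 13 ε-transitions
  x ∪ y → 4 ε-transitions
  (x ∪ y)+ → 7 ε-transitions
  (x ∪ y)+x → 8 ε-transitions
  ((x ∪ y)+x)* → 12 ε-transitions
  ((y ∪ x)*y)*((x ∪ y)+x)*y → 27 ε-transitions
  y ∪ ((y ∪ x)*y)*((x ∪ y)+x)*y → 31 ε-transitions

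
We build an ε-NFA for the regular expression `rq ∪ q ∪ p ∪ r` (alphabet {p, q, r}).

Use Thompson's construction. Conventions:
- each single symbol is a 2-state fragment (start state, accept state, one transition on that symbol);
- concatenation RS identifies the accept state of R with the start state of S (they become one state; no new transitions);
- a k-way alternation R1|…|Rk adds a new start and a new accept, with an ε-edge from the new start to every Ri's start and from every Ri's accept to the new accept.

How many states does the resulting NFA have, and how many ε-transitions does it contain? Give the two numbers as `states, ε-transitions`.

Per subexpression:
Each of the 5 symbol leaves contributes 2 states and 0 ε-transitions.
  rq = 3 states, 0 ε-transitions
  rq ∪ q ∪ p ∪ r = 11 states, 8 ε-transitions

11, 8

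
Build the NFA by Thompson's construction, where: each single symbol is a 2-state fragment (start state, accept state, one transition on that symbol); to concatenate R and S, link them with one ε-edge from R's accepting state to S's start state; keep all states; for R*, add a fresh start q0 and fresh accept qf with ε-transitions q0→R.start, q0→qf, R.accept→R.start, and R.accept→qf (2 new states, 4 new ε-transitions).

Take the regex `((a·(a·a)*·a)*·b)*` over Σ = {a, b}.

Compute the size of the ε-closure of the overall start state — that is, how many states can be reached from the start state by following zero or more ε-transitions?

Work bottom-up. For each fragment F, track |ε-closure(F.start)| and whether F's accept lies in that closure (i.e. whether F accepts ε). A single-symbol fragment has closure size 1 and does not accept ε.
  a·a — |ε-closure| equals the left operand's closure size = 1 (its accept is not ε-reachable, so the closure stops there)
  (a·a)* — the star's fresh start ε-reaches both the body's start and the fresh accept: |ε-closure| = 2 + 1 = 3
  a·(a·a)*·a — |ε-closure| equals the left operand's closure size = 1 (its accept is not ε-reachable, so the closure stops there)
  (a·(a·a)*·a)* — the star's fresh start ε-reaches both the body's start and the fresh accept: |ε-closure| = 2 + 1 = 3
  (a·(a·a)*·a)*·b — |ε-closure| = 3 + 1 = 4 (closure spills across the concat boundary because the left factor accepts ε)
  ((a·(a·a)*·a)*·b)* — the star's fresh start ε-reaches both the body's start and the fresh accept: |ε-closure| = 2 + 4 = 6

6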